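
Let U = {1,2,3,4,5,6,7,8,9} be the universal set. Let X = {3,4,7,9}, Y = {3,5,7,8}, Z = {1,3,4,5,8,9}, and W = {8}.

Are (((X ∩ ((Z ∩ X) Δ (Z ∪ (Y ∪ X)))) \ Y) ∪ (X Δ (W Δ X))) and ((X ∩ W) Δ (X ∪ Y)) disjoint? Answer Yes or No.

No

Z ∩ X = {3,4,9}
Y ∪ X = {3,4,5,7,8,9}
Z ∪ (Y ∪ X) = {1,3,4,5,7,8,9}
(Z ∩ X) Δ (Z ∪ (Y ∪ X)) = {1,5,7,8}
X ∩ ((Z ∩ X) Δ (Z ∪ (Y ∪ X))) = {7}
(X ∩ ((Z ∩ X) Δ (Z ∪ (Y ∪ X)))) \ Y = {}
W Δ X = {3,4,7,8,9}
X Δ (W Δ X) = {8}
((X ∩ ((Z ∩ X) Δ (Z ∪ (Y ∪ X)))) \ Y) ∪ (X Δ (W Δ X)) = {8}
X ∩ W = {}
X ∪ Y = {3,4,5,7,8,9}
(X ∩ W) Δ (X ∪ Y) = {3,4,5,7,8,9}
8 lies in both, so they are not disjoint.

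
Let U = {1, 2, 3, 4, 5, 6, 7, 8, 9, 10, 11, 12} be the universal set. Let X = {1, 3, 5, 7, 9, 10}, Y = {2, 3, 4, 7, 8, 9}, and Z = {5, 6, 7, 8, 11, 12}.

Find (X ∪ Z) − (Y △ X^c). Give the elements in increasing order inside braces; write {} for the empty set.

{1, 5, 8, 10}

X ∪ Z = {1, 3, 5, 6, 7, 8, 9, 10, 11, 12}
X^c = {2, 4, 6, 8, 11, 12}
Y △ X^c = {3, 6, 7, 9, 11, 12}
(X ∪ Z) − (Y △ X^c) = {1, 5, 8, 10}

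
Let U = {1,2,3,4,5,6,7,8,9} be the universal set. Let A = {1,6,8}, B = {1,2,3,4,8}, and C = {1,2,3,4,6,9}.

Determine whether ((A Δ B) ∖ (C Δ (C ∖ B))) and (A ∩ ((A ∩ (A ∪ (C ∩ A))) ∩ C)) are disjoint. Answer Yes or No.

A Δ B = {2,3,4,6}
C ∖ B = {6,9}
C Δ (C ∖ B) = {1,2,3,4}
(A Δ B) ∖ (C Δ (C ∖ B)) = {6}
C ∩ A = {1,6}
A ∪ (C ∩ A) = {1,6,8}
A ∩ (A ∪ (C ∩ A)) = {1,6,8}
(A ∩ (A ∪ (C ∩ A))) ∩ C = {1,6}
A ∩ ((A ∩ (A ∪ (C ∩ A))) ∩ C) = {1,6}
6 lies in both, so they are not disjoint.

No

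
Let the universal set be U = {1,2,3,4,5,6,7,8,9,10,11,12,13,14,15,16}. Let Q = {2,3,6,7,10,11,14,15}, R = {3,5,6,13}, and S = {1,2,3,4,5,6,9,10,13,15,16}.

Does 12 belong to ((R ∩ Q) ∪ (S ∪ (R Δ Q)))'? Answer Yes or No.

12 ∉ R and 12 ∉ Q, so 12 ∉ R ∩ Q
12 ∉ R and 12 ∉ Q, so 12 ∉ R Δ Q
12 ∉ S and 12 ∉ (R Δ Q), so 12 ∉ S ∪ (R Δ Q)
12 ∉ (R ∩ Q) and 12 ∉ (S ∪ (R Δ Q)), so 12 ∉ (R ∩ Q) ∪ (S ∪ (R Δ Q))
12 ∈ ((R ∩ Q) ∪ (S ∪ (R Δ Q)))' since 12 ∉ ((R ∩ Q) ∪ (S ∪ (R Δ Q)))

Yes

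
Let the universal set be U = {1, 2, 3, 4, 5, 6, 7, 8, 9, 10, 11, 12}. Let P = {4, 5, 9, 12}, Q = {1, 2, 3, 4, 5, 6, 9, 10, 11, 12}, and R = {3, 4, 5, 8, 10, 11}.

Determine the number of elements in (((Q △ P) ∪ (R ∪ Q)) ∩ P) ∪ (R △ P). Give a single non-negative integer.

Q △ P = {1, 2, 3, 6, 10, 11}
R ∪ Q = {1, 2, 3, 4, 5, 6, 8, 9, 10, 11, 12}
(Q △ P) ∪ (R ∪ Q) = {1, 2, 3, 4, 5, 6, 8, 9, 10, 11, 12}
((Q △ P) ∪ (R ∪ Q)) ∩ P = {4, 5, 9, 12}
R △ P = {3, 8, 9, 10, 11, 12}
(((Q △ P) ∪ (R ∪ Q)) ∩ P) ∪ (R △ P) = {3, 4, 5, 8, 9, 10, 11, 12}
|(((Q △ P) ∪ (R ∪ Q)) ∩ P) ∪ (R △ P)| = 8

8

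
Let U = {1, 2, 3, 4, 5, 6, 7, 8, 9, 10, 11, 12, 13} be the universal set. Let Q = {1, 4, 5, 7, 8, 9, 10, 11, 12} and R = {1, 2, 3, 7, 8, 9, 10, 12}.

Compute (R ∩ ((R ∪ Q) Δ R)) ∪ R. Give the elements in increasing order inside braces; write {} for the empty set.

{1, 2, 3, 7, 8, 9, 10, 12}

R ∪ Q = {1, 2, 3, 4, 5, 7, 8, 9, 10, 11, 12}
(R ∪ Q) Δ R = {4, 5, 11}
R ∩ ((R ∪ Q) Δ R) = {}
(R ∩ ((R ∪ Q) Δ R)) ∪ R = {1, 2, 3, 7, 8, 9, 10, 12}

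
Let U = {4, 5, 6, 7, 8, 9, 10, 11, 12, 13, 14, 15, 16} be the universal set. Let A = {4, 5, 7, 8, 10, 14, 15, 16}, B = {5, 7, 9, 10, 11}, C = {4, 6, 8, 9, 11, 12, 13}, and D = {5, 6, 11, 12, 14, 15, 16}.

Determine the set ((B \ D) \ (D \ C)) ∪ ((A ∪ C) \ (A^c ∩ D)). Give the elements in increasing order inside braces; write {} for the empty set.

B \ D = {7, 9, 10}
D \ C = {5, 14, 15, 16}
(B \ D) \ (D \ C) = {7, 9, 10}
A ∪ C = {4, 5, 6, 7, 8, 9, 10, 11, 12, 13, 14, 15, 16}
A^c = {6, 9, 11, 12, 13}
A^c ∩ D = {6, 11, 12}
(A ∪ C) \ (A^c ∩ D) = {4, 5, 7, 8, 9, 10, 13, 14, 15, 16}
((B \ D) \ (D \ C)) ∪ ((A ∪ C) \ (A^c ∩ D)) = {4, 5, 7, 8, 9, 10, 13, 14, 15, 16}

{4, 5, 7, 8, 9, 10, 13, 14, 15, 16}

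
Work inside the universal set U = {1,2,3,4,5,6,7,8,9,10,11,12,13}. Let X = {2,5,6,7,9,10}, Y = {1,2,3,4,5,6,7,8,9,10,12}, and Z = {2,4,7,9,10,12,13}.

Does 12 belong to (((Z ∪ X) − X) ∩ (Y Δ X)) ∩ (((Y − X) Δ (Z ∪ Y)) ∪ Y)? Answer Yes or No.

12 ∈ Z and 12 ∉ X, so 12 ∈ Z ∪ X
12 ∈ (Z ∪ X) and 12 ∉ X, so 12 ∈ (Z ∪ X) − X
12 ∈ Y and 12 ∉ X, so 12 ∈ Y Δ X
12 ∈ ((Z ∪ X) − X) and 12 ∈ (Y Δ X), so 12 ∈ ((Z ∪ X) − X) ∩ (Y Δ X)
12 ∈ Y and 12 ∉ X, so 12 ∈ Y − X
12 ∈ Z and 12 ∈ Y, so 12 ∈ Z ∪ Y
12 ∈ (Y − X) and 12 ∈ (Z ∪ Y), so 12 ∉ (Y − X) Δ (Z ∪ Y)
12 ∉ ((Y − X) Δ (Z ∪ Y)) and 12 ∈ Y, so 12 ∈ ((Y − X) Δ (Z ∪ Y)) ∪ Y
12 ∈ (((Z ∪ X) − X) ∩ (Y Δ X)) and 12 ∈ (((Y − X) Δ (Z ∪ Y)) ∪ Y), so 12 ∈ (((Z ∪ X) − X) ∩ (Y Δ X)) ∩ (((Y − X) Δ (Z ∪ Y)) ∪ Y)

Yes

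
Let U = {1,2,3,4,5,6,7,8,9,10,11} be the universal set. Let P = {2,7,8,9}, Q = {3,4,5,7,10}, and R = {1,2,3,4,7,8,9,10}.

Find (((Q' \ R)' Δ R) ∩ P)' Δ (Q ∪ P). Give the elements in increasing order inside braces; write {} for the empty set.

{1,6,11}

Q' = {1,2,6,8,9,11}
Q' \ R = {6,11}
(Q' \ R)' = {1,2,3,4,5,7,8,9,10}
(Q' \ R)' Δ R = {5}
((Q' \ R)' Δ R) ∩ P = {}
(((Q' \ R)' Δ R) ∩ P)' = {1,2,3,4,5,6,7,8,9,10,11}
Q ∪ P = {2,3,4,5,7,8,9,10}
(((Q' \ R)' Δ R) ∩ P)' Δ (Q ∪ P) = {1,6,11}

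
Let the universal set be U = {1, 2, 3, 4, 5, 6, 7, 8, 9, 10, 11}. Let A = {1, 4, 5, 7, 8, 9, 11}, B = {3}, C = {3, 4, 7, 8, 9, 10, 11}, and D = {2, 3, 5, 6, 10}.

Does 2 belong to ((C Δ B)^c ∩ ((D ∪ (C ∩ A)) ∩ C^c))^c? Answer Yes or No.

2 ∉ C and 2 ∉ B, so 2 ∉ C Δ B
2 ∈ (C Δ B)^c since 2 ∉ (C Δ B)
2 ∉ C and 2 ∉ A, so 2 ∉ C ∩ A
2 ∈ D and 2 ∉ (C ∩ A), so 2 ∈ D ∪ (C ∩ A)
2 ∉ C, so 2 ∈ C^c
2 ∈ (D ∪ (C ∩ A)) and 2 ∈ C^c, so 2 ∈ (D ∪ (C ∩ A)) ∩ C^c
2 ∈ (C Δ B)^c and 2 ∈ ((D ∪ (C ∩ A)) ∩ C^c), so 2 ∈ (C Δ B)^c ∩ ((D ∪ (C ∩ A)) ∩ C^c)
2 ∉ ((C Δ B)^c ∩ ((D ∪ (C ∩ A)) ∩ C^c))^c since 2 ∈ ((C Δ B)^c ∩ ((D ∪ (C ∩ A)) ∩ C^c))

No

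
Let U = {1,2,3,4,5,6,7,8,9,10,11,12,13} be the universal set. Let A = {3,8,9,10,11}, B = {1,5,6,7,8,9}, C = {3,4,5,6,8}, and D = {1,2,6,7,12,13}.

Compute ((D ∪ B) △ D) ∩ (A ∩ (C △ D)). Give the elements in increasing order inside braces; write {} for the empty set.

D ∪ B = {1,2,5,6,7,8,9,12,13}
(D ∪ B) △ D = {5,8,9}
C △ D = {1,2,3,4,5,7,8,12,13}
A ∩ (C △ D) = {3,8}
((D ∪ B) △ D) ∩ (A ∩ (C △ D)) = {8}

{8}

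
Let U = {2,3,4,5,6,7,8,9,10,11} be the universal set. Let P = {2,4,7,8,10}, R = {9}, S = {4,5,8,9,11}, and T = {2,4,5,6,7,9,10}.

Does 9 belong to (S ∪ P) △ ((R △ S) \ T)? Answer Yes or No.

9 ∈ S and 9 ∉ P, so 9 ∈ S ∪ P
9 ∈ R and 9 ∈ S, so 9 ∉ R △ S
9 ∉ (R △ S) and 9 ∈ T, so 9 ∉ (R △ S) \ T
9 ∈ (S ∪ P) and 9 ∉ ((R △ S) \ T), so 9 ∈ (S ∪ P) △ ((R △ S) \ T)

Yes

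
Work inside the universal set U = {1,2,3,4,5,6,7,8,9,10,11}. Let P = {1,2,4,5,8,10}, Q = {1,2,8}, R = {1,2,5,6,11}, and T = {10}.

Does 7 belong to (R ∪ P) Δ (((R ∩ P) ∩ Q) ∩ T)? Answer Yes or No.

7 ∉ R and 7 ∉ P, so 7 ∉ R ∪ P
7 ∉ R and 7 ∉ P, so 7 ∉ R ∩ P
7 ∉ (R ∩ P) and 7 ∉ Q, so 7 ∉ (R ∩ P) ∩ Q
7 ∉ ((R ∩ P) ∩ Q) and 7 ∉ T, so 7 ∉ ((R ∩ P) ∩ Q) ∩ T
7 ∉ (R ∪ P) and 7 ∉ (((R ∩ P) ∩ Q) ∩ T), so 7 ∉ (R ∪ P) Δ (((R ∩ P) ∩ Q) ∩ T)

No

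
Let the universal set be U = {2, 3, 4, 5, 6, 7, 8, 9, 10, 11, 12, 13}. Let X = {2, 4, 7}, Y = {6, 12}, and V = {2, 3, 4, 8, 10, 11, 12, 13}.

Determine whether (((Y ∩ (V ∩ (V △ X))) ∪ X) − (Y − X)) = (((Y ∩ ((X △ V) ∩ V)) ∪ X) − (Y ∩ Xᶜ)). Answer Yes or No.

Yes

V △ X = {3, 7, 8, 10, 11, 12, 13}
V ∩ (V △ X) = {3, 8, 10, 11, 12, 13}
Y ∩ (V ∩ (V △ X)) = {12}
(Y ∩ (V ∩ (V △ X))) ∪ X = {2, 4, 7, 12}
Y − X = {6, 12}
((Y ∩ (V ∩ (V △ X))) ∪ X) − (Y − X) = {2, 4, 7}
X △ V = {3, 7, 8, 10, 11, 12, 13}
(X △ V) ∩ V = {3, 8, 10, 11, 12, 13}
Y ∩ ((X △ V) ∩ V) = {12}
(Y ∩ ((X △ V) ∩ V)) ∪ X = {2, 4, 7, 12}
Xᶜ = {3, 5, 6, 8, 9, 10, 11, 12, 13}
Y ∩ Xᶜ = {6, 12}
((Y ∩ ((X △ V) ∩ V)) ∪ X) − (Y ∩ Xᶜ) = {2, 4, 7}
Both equal {2, 4, 7}, so ((Y ∩ (V ∩ (V △ X))) ∪ X) − (Y − X) = ((Y ∩ ((X △ V) ∩ V)) ∪ X) − (Y ∩ Xᶜ).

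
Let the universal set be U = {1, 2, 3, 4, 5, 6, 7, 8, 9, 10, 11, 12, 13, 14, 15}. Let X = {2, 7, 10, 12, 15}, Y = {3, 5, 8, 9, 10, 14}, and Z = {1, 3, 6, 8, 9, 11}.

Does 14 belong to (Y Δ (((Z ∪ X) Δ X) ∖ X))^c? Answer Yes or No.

No

14 ∉ Z and 14 ∉ X, so 14 ∉ Z ∪ X
14 ∉ (Z ∪ X) and 14 ∉ X, so 14 ∉ (Z ∪ X) Δ X
14 ∉ ((Z ∪ X) Δ X) and 14 ∉ X, so 14 ∉ ((Z ∪ X) Δ X) ∖ X
14 ∈ Y and 14 ∉ (((Z ∪ X) Δ X) ∖ X), so 14 ∈ Y Δ (((Z ∪ X) Δ X) ∖ X)
14 ∉ (Y Δ (((Z ∪ X) Δ X) ∖ X))^c since 14 ∈ (Y Δ (((Z ∪ X) Δ X) ∖ X))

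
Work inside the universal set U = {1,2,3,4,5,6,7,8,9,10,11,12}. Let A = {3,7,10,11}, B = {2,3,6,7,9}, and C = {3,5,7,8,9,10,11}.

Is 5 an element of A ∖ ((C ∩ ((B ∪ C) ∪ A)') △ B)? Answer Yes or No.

5 ∉ B and 5 ∈ C, so 5 ∈ B ∪ C
5 ∈ (B ∪ C) and 5 ∉ A, so 5 ∈ (B ∪ C) ∪ A
5 ∉ ((B ∪ C) ∪ A)' since 5 ∈ ((B ∪ C) ∪ A)
5 ∈ C and 5 ∉ ((B ∪ C) ∪ A)', so 5 ∉ C ∩ ((B ∪ C) ∪ A)'
5 ∉ (C ∩ ((B ∪ C) ∪ A)') and 5 ∉ B, so 5 ∉ (C ∩ ((B ∪ C) ∪ A)') △ B
5 ∉ A and 5 ∉ ((C ∩ ((B ∪ C) ∪ A)') △ B), so 5 ∉ A ∖ ((C ∩ ((B ∪ C) ∪ A)') △ B)

No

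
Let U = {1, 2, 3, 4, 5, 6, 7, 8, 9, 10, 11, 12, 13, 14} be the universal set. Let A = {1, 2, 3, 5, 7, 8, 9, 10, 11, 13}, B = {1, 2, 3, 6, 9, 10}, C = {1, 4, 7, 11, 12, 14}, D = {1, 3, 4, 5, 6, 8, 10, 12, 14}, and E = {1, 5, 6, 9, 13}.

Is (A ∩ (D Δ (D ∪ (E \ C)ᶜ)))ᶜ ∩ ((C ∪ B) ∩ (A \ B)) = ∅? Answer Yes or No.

E \ C = {5, 6, 9, 13}
(E \ C)ᶜ = {1, 2, 3, 4, 7, 8, 10, 11, 12, 14}
D ∪ (E \ C)ᶜ = {1, 2, 3, 4, 5, 6, 7, 8, 10, 11, 12, 14}
D Δ (D ∪ (E \ C)ᶜ) = {2, 7, 11}
A ∩ (D Δ (D ∪ (E \ C)ᶜ)) = {2, 7, 11}
(A ∩ (D Δ (D ∪ (E \ C)ᶜ)))ᶜ = {1, 3, 4, 5, 6, 8, 9, 10, 12, 13, 14}
C ∪ B = {1, 2, 3, 4, 6, 7, 9, 10, 11, 12, 14}
A \ B = {5, 7, 8, 11, 13}
(C ∪ B) ∩ (A \ B) = {7, 11}
{1, 3, 4, 5, 6, 8, 9, 10, 12, 13, 14} and {7, 11} share no elements.

Yes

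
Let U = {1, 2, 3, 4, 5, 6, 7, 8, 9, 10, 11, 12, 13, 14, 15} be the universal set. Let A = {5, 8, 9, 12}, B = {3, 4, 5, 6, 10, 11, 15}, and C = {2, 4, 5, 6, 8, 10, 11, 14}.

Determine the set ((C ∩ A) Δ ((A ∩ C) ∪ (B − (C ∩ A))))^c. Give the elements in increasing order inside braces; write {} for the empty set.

C ∩ A = {5, 8}
A ∩ C = {5, 8}
B − (C ∩ A) = {3, 4, 6, 10, 11, 15}
(A ∩ C) ∪ (B − (C ∩ A)) = {3, 4, 5, 6, 8, 10, 11, 15}
(C ∩ A) Δ ((A ∩ C) ∪ (B − (C ∩ A))) = {3, 4, 6, 10, 11, 15}
((C ∩ A) Δ ((A ∩ C) ∪ (B − (C ∩ A))))^c = {1, 2, 5, 7, 8, 9, 12, 13, 14}

{1, 2, 5, 7, 8, 9, 12, 13, 14}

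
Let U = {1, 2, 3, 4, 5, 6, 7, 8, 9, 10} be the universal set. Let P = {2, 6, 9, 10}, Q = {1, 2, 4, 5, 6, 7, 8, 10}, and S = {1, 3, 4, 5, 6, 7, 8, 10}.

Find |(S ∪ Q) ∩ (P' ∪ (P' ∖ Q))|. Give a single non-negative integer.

S ∪ Q = {1, 2, 3, 4, 5, 6, 7, 8, 10}
P' = {1, 3, 4, 5, 7, 8}
P' ∖ Q = {3}
P' ∪ (P' ∖ Q) = {1, 3, 4, 5, 7, 8}
(S ∪ Q) ∩ (P' ∪ (P' ∖ Q)) = {1, 3, 4, 5, 7, 8}
|(S ∪ Q) ∩ (P' ∪ (P' ∖ Q))| = 6

6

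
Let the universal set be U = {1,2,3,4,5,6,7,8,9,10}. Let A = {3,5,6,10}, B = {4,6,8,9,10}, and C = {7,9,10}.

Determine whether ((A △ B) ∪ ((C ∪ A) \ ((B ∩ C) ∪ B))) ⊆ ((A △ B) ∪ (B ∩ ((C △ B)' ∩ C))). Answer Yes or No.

No

A △ B = {3,4,5,8,9}
C ∪ A = {3,5,6,7,9,10}
B ∩ C = {9,10}
(B ∩ C) ∪ B = {4,6,8,9,10}
(C ∪ A) \ ((B ∩ C) ∪ B) = {3,5,7}
(A △ B) ∪ ((C ∪ A) \ ((B ∩ C) ∪ B)) = {3,4,5,7,8,9}
C △ B = {4,6,7,8}
(C △ B)' = {1,2,3,5,9,10}
(C △ B)' ∩ C = {9,10}
B ∩ ((C △ B)' ∩ C) = {9,10}
(A △ B) ∪ (B ∩ ((C △ B)' ∩ C)) = {3,4,5,8,9,10}
7 ∈ (A △ B) ∪ ((C ∪ A) \ ((B ∩ C) ∪ B)) but 7 ∉ (A △ B) ∪ (B ∩ ((C △ B)' ∩ C)), so the inclusion fails.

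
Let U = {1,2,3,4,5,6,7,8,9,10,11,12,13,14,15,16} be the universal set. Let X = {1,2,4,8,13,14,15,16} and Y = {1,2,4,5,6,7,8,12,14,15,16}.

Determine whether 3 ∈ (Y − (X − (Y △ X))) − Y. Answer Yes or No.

No

3 ∉ Y and 3 ∉ X, so 3 ∉ Y △ X
3 ∉ X and 3 ∉ (Y △ X), so 3 ∉ X − (Y △ X)
3 ∉ Y and 3 ∉ (X − (Y △ X)), so 3 ∉ Y − (X − (Y △ X))
3 ∉ (Y − (X − (Y △ X))) and 3 ∉ Y, so 3 ∉ (Y − (X − (Y △ X))) − Y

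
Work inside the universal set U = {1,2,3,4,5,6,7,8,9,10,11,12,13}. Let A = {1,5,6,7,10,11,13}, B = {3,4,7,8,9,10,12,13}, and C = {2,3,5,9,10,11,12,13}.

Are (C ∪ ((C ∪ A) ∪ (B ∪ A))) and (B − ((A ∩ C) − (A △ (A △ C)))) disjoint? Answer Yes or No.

No

C ∪ A = {1,2,3,5,6,7,9,10,11,12,13}
B ∪ A = {1,3,4,5,6,7,8,9,10,11,12,13}
(C ∪ A) ∪ (B ∪ A) = {1,2,3,4,5,6,7,8,9,10,11,12,13}
C ∪ ((C ∪ A) ∪ (B ∪ A)) = {1,2,3,4,5,6,7,8,9,10,11,12,13}
A ∩ C = {5,10,11,13}
A △ C = {1,2,3,6,7,9,12}
A △ (A △ C) = {2,3,5,9,10,11,12,13}
(A ∩ C) − (A △ (A △ C)) = {}
B − ((A ∩ C) − (A △ (A △ C))) = {3,4,7,8,9,10,12,13}
3 lies in both, so they are not disjoint.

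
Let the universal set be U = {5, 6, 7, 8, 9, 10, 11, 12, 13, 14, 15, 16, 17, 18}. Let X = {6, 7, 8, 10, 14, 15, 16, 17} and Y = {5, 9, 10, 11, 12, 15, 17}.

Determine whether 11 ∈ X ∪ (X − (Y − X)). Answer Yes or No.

No

11 ∈ Y and 11 ∉ X, so 11 ∈ Y − X
11 ∉ X and 11 ∈ (Y − X), so 11 ∉ X − (Y − X)
11 ∉ X and 11 ∉ (X − (Y − X)), so 11 ∉ X ∪ (X − (Y − X))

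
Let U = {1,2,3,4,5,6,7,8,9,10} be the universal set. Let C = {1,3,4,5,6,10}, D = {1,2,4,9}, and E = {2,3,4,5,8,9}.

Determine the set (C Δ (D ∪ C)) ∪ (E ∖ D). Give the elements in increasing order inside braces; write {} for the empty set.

{2,3,5,8,9}

D ∪ C = {1,2,3,4,5,6,9,10}
C Δ (D ∪ C) = {2,9}
E ∖ D = {3,5,8}
(C Δ (D ∪ C)) ∪ (E ∖ D) = {2,3,5,8,9}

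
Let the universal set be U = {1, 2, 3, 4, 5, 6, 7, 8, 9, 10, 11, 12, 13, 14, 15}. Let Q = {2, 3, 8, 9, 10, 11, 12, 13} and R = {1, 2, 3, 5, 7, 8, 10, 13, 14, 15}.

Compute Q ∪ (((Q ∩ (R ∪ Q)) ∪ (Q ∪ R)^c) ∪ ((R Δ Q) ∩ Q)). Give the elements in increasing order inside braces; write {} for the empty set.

{2, 3, 4, 6, 8, 9, 10, 11, 12, 13}

R ∪ Q = {1, 2, 3, 5, 7, 8, 9, 10, 11, 12, 13, 14, 15}
Q ∩ (R ∪ Q) = {2, 3, 8, 9, 10, 11, 12, 13}
Q ∪ R = {1, 2, 3, 5, 7, 8, 9, 10, 11, 12, 13, 14, 15}
(Q ∪ R)^c = {4, 6}
(Q ∩ (R ∪ Q)) ∪ (Q ∪ R)^c = {2, 3, 4, 6, 8, 9, 10, 11, 12, 13}
R Δ Q = {1, 5, 7, 9, 11, 12, 14, 15}
(R Δ Q) ∩ Q = {9, 11, 12}
((Q ∩ (R ∪ Q)) ∪ (Q ∪ R)^c) ∪ ((R Δ Q) ∩ Q) = {2, 3, 4, 6, 8, 9, 10, 11, 12, 13}
Q ∪ (((Q ∩ (R ∪ Q)) ∪ (Q ∪ R)^c) ∪ ((R Δ Q) ∩ Q)) = {2, 3, 4, 6, 8, 9, 10, 11, 12, 13}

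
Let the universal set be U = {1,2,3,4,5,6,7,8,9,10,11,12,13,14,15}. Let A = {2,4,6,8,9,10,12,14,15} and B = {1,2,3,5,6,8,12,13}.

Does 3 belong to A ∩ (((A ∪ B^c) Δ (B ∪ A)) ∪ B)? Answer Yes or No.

3 ∈ B, so 3 ∉ B^c
3 ∉ A and 3 ∉ B^c, so 3 ∉ A ∪ B^c
3 ∈ B and 3 ∉ A, so 3 ∈ B ∪ A
3 ∉ (A ∪ B^c) and 3 ∈ (B ∪ A), so 3 ∈ (A ∪ B^c) Δ (B ∪ A)
3 ∈ ((A ∪ B^c) Δ (B ∪ A)) and 3 ∈ B, so 3 ∈ ((A ∪ B^c) Δ (B ∪ A)) ∪ B
3 ∉ A and 3 ∈ (((A ∪ B^c) Δ (B ∪ A)) ∪ B), so 3 ∉ A ∩ (((A ∪ B^c) Δ (B ∪ A)) ∪ B)

No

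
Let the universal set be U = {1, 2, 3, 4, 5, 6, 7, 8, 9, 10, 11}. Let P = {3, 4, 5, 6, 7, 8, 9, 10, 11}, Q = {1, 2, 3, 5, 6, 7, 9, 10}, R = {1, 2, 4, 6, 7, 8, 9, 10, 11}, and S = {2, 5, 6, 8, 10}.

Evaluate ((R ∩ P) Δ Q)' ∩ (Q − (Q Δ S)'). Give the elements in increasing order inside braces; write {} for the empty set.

R ∩ P = {4, 6, 7, 8, 9, 10, 11}
(R ∩ P) Δ Q = {1, 2, 3, 4, 5, 8, 11}
((R ∩ P) Δ Q)' = {6, 7, 9, 10}
Q Δ S = {1, 3, 7, 8, 9}
(Q Δ S)' = {2, 4, 5, 6, 10, 11}
Q − (Q Δ S)' = {1, 3, 7, 9}
((R ∩ P) Δ Q)' ∩ (Q − (Q Δ S)') = {7, 9}

{7, 9}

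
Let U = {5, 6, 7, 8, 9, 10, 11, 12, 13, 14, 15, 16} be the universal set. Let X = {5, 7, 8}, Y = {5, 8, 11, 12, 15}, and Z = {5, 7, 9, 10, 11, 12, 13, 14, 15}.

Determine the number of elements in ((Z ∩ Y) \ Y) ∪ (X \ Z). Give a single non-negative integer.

1

Z ∩ Y = {5, 11, 12, 15}
(Z ∩ Y) \ Y = {}
X \ Z = {8}
((Z ∩ Y) \ Y) ∪ (X \ Z) = {8}
|((Z ∩ Y) \ Y) ∪ (X \ Z)| = 1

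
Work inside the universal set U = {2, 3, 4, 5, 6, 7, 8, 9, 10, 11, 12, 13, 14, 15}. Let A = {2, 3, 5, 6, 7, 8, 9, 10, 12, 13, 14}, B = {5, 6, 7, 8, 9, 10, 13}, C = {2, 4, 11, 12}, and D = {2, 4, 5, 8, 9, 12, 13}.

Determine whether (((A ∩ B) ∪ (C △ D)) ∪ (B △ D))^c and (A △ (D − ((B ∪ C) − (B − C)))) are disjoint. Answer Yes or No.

No

A ∩ B = {5, 6, 7, 8, 9, 10, 13}
C △ D = {5, 8, 9, 11, 13}
(A ∩ B) ∪ (C △ D) = {5, 6, 7, 8, 9, 10, 11, 13}
B △ D = {2, 4, 6, 7, 10, 12}
((A ∩ B) ∪ (C △ D)) ∪ (B △ D) = {2, 4, 5, 6, 7, 8, 9, 10, 11, 12, 13}
(((A ∩ B) ∪ (C △ D)) ∪ (B △ D))^c = {3, 14, 15}
B ∪ C = {2, 4, 5, 6, 7, 8, 9, 10, 11, 12, 13}
B − C = {5, 6, 7, 8, 9, 10, 13}
(B ∪ C) − (B − C) = {2, 4, 11, 12}
D − ((B ∪ C) − (B − C)) = {5, 8, 9, 13}
A △ (D − ((B ∪ C) − (B − C))) = {2, 3, 6, 7, 10, 12, 14}
3 lies in both, so they are not disjoint.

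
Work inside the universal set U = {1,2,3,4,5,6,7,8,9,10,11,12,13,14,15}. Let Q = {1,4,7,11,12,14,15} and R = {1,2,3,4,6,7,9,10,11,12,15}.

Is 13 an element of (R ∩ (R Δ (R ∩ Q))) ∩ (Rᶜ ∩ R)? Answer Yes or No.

13 ∉ R and 13 ∉ Q, so 13 ∉ R ∩ Q
13 ∉ R and 13 ∉ (R ∩ Q), so 13 ∉ R Δ (R ∩ Q)
13 ∉ R and 13 ∉ (R Δ (R ∩ Q)), so 13 ∉ R ∩ (R Δ (R ∩ Q))
13 ∉ R, so 13 ∈ Rᶜ
13 ∈ Rᶜ and 13 ∉ R, so 13 ∉ Rᶜ ∩ R
13 ∉ (R ∩ (R Δ (R ∩ Q))) and 13 ∉ (Rᶜ ∩ R), so 13 ∉ (R ∩ (R Δ (R ∩ Q))) ∩ (Rᶜ ∩ R)

No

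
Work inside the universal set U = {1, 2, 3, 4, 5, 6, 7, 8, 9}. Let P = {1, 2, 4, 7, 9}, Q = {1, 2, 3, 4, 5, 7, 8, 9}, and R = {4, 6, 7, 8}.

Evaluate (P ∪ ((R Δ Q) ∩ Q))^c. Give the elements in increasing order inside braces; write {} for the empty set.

{6, 8}

R Δ Q = {1, 2, 3, 5, 6, 9}
(R Δ Q) ∩ Q = {1, 2, 3, 5, 9}
P ∪ ((R Δ Q) ∩ Q) = {1, 2, 3, 4, 5, 7, 9}
(P ∪ ((R Δ Q) ∩ Q))^c = {6, 8}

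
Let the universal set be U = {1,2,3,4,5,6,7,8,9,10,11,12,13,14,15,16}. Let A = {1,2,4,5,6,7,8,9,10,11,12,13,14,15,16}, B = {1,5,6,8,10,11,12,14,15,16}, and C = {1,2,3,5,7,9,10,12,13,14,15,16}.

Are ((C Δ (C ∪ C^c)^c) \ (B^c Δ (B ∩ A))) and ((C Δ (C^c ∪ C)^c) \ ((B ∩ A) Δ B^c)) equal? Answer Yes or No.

C^c = {4,6,8,11}
C ∪ C^c = {1,2,3,4,5,6,7,8,9,10,11,12,13,14,15,16}
(C ∪ C^c)^c = {}
C Δ (C ∪ C^c)^c = {1,2,3,5,7,9,10,12,13,14,15,16}
B^c = {2,3,4,7,9,13}
B ∩ A = {1,5,6,8,10,11,12,14,15,16}
B^c Δ (B ∩ A) = {1,2,3,4,5,6,7,8,9,10,11,12,13,14,15,16}
(C Δ (C ∪ C^c)^c) \ (B^c Δ (B ∩ A)) = {}
C^c ∪ C = {1,2,3,4,5,6,7,8,9,10,11,12,13,14,15,16}
(C^c ∪ C)^c = {}
C Δ (C^c ∪ C)^c = {1,2,3,5,7,9,10,12,13,14,15,16}
(B ∩ A) Δ B^c = {1,2,3,4,5,6,7,8,9,10,11,12,13,14,15,16}
(C Δ (C^c ∪ C)^c) \ ((B ∩ A) Δ B^c) = {}
Both equal {}, so (C Δ (C ∪ C^c)^c) \ (B^c Δ (B ∩ A)) = (C Δ (C^c ∪ C)^c) \ ((B ∩ A) Δ B^c).

Yes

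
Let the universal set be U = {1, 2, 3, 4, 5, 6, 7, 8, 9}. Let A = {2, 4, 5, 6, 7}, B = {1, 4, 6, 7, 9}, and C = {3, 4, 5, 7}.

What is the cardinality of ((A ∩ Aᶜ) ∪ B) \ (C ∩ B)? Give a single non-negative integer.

3

Aᶜ = {1, 3, 8, 9}
A ∩ Aᶜ = {}
(A ∩ Aᶜ) ∪ B = {1, 4, 6, 7, 9}
C ∩ B = {4, 7}
((A ∩ Aᶜ) ∪ B) \ (C ∩ B) = {1, 6, 9}
|((A ∩ Aᶜ) ∪ B) \ (C ∩ B)| = 3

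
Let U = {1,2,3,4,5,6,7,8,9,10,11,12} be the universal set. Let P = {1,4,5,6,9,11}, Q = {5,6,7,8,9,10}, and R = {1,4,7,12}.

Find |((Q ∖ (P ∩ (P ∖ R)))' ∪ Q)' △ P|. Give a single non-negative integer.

P ∖ R = {5,6,9,11}
P ∩ (P ∖ R) = {5,6,9,11}
Q ∖ (P ∩ (P ∖ R)) = {7,8,10}
(Q ∖ (P ∩ (P ∖ R)))' = {1,2,3,4,5,6,9,11,12}
(Q ∖ (P ∩ (P ∖ R)))' ∪ Q = {1,2,3,4,5,6,7,8,9,10,11,12}
((Q ∖ (P ∩ (P ∖ R)))' ∪ Q)' = {}
((Q ∖ (P ∩ (P ∖ R)))' ∪ Q)' △ P = {1,4,5,6,9,11}
|((Q ∖ (P ∩ (P ∖ R)))' ∪ Q)' △ P| = 6

6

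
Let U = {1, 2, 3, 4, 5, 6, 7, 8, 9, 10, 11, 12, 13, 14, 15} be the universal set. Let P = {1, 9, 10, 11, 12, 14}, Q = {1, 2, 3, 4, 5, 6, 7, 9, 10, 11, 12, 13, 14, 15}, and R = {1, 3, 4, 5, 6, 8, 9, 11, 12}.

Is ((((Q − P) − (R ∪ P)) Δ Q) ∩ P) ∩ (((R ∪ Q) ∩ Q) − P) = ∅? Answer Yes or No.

Yes

Q − P = {2, 3, 4, 5, 6, 7, 13, 15}
R ∪ P = {1, 3, 4, 5, 6, 8, 9, 10, 11, 12, 14}
(Q − P) − (R ∪ P) = {2, 7, 13, 15}
((Q − P) − (R ∪ P)) Δ Q = {1, 3, 4, 5, 6, 9, 10, 11, 12, 14}
(((Q − P) − (R ∪ P)) Δ Q) ∩ P = {1, 9, 10, 11, 12, 14}
R ∪ Q = {1, 2, 3, 4, 5, 6, 7, 8, 9, 10, 11, 12, 13, 14, 15}
(R ∪ Q) ∩ Q = {1, 2, 3, 4, 5, 6, 7, 9, 10, 11, 12, 13, 14, 15}
((R ∪ Q) ∩ Q) − P = {2, 3, 4, 5, 6, 7, 13, 15}
{1, 9, 10, 11, 12, 14} and {2, 3, 4, 5, 6, 7, 13, 15} share no elements.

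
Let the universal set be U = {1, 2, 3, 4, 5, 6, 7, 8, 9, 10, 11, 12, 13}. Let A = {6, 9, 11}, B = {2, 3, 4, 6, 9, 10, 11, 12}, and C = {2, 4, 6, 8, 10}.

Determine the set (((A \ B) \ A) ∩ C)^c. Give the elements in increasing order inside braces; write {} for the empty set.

{1, 2, 3, 4, 5, 6, 7, 8, 9, 10, 11, 12, 13}

A \ B = {}
(A \ B) \ A = {}
((A \ B) \ A) ∩ C = {}
(((A \ B) \ A) ∩ C)^c = {1, 2, 3, 4, 5, 6, 7, 8, 9, 10, 11, 12, 13}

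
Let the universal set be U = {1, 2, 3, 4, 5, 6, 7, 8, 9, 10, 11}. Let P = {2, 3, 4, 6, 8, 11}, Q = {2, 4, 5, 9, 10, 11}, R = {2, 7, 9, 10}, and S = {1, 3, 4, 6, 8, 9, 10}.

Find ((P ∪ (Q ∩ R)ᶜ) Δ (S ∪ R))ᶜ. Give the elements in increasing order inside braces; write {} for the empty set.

{1, 2, 3, 4, 6, 7, 8}

Q ∩ R = {2, 9, 10}
(Q ∩ R)ᶜ = {1, 3, 4, 5, 6, 7, 8, 11}
P ∪ (Q ∩ R)ᶜ = {1, 2, 3, 4, 5, 6, 7, 8, 11}
S ∪ R = {1, 2, 3, 4, 6, 7, 8, 9, 10}
(P ∪ (Q ∩ R)ᶜ) Δ (S ∪ R) = {5, 9, 10, 11}
((P ∪ (Q ∩ R)ᶜ) Δ (S ∪ R))ᶜ = {1, 2, 3, 4, 6, 7, 8}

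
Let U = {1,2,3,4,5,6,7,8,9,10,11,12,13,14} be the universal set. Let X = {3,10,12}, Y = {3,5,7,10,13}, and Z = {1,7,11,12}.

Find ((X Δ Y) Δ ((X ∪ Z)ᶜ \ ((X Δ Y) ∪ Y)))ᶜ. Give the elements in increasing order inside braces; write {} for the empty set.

X Δ Y = {5,7,12,13}
X ∪ Z = {1,3,7,10,11,12}
(X ∪ Z)ᶜ = {2,4,5,6,8,9,13,14}
(X Δ Y) ∪ Y = {3,5,7,10,12,13}
(X ∪ Z)ᶜ \ ((X Δ Y) ∪ Y) = {2,4,6,8,9,14}
(X Δ Y) Δ ((X ∪ Z)ᶜ \ ((X Δ Y) ∪ Y)) = {2,4,5,6,7,8,9,12,13,14}
((X Δ Y) Δ ((X ∪ Z)ᶜ \ ((X Δ Y) ∪ Y)))ᶜ = {1,3,10,11}

{1,3,10,11}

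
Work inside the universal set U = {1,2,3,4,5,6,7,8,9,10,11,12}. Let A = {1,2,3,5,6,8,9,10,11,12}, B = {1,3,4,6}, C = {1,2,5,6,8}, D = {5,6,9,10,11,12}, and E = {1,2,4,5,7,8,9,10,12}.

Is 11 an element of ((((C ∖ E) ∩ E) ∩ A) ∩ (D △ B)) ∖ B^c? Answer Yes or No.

No

11 ∉ C and 11 ∉ E, so 11 ∉ C ∖ E
11 ∉ (C ∖ E) and 11 ∉ E, so 11 ∉ (C ∖ E) ∩ E
11 ∉ ((C ∖ E) ∩ E) and 11 ∈ A, so 11 ∉ ((C ∖ E) ∩ E) ∩ A
11 ∈ D and 11 ∉ B, so 11 ∈ D △ B
11 ∉ (((C ∖ E) ∩ E) ∩ A) and 11 ∈ (D △ B), so 11 ∉ (((C ∖ E) ∩ E) ∩ A) ∩ (D △ B)
11 ∉ B, so 11 ∈ B^c
11 ∉ ((((C ∖ E) ∩ E) ∩ A) ∩ (D △ B)) and 11 ∈ B^c, so 11 ∉ ((((C ∖ E) ∩ E) ∩ A) ∩ (D △ B)) ∖ B^c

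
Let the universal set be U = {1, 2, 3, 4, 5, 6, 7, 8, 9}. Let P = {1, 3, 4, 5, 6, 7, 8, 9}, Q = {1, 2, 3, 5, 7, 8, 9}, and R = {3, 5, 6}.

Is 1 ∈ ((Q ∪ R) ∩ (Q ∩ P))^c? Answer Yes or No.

1 ∈ Q and 1 ∉ R, so 1 ∈ Q ∪ R
1 ∈ Q and 1 ∈ P, so 1 ∈ Q ∩ P
1 ∈ (Q ∪ R) and 1 ∈ (Q ∩ P), so 1 ∈ (Q ∪ R) ∩ (Q ∩ P)
1 ∉ ((Q ∪ R) ∩ (Q ∩ P))^c since 1 ∈ ((Q ∪ R) ∩ (Q ∩ P))

No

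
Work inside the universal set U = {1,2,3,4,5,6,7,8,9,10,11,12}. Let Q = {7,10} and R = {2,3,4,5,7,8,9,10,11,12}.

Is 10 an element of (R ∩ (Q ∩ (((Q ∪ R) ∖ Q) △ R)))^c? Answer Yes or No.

No

10 ∈ Q and 10 ∈ R, so 10 ∈ Q ∪ R
10 ∈ (Q ∪ R) and 10 ∈ Q, so 10 ∉ (Q ∪ R) ∖ Q
10 ∉ ((Q ∪ R) ∖ Q) and 10 ∈ R, so 10 ∈ ((Q ∪ R) ∖ Q) △ R
10 ∈ Q and 10 ∈ (((Q ∪ R) ∖ Q) △ R), so 10 ∈ Q ∩ (((Q ∪ R) ∖ Q) △ R)
10 ∈ R and 10 ∈ (Q ∩ (((Q ∪ R) ∖ Q) △ R)), so 10 ∈ R ∩ (Q ∩ (((Q ∪ R) ∖ Q) △ R))
10 ∉ (R ∩ (Q ∩ (((Q ∪ R) ∖ Q) △ R)))^c since 10 ∈ (R ∩ (Q ∩ (((Q ∪ R) ∖ Q) △ R)))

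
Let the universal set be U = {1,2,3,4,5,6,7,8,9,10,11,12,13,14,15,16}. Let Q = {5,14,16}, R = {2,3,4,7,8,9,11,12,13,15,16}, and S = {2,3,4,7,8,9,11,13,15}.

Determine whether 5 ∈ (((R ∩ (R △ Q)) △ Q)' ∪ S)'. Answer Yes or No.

Yes

5 ∉ R and 5 ∈ Q, so 5 ∈ R △ Q
5 ∉ R and 5 ∈ (R △ Q), so 5 ∉ R ∩ (R △ Q)
5 ∉ (R ∩ (R △ Q)) and 5 ∈ Q, so 5 ∈ (R ∩ (R △ Q)) △ Q
5 ∉ ((R ∩ (R △ Q)) △ Q)' since 5 ∈ ((R ∩ (R △ Q)) △ Q)
5 ∉ ((R ∩ (R △ Q)) △ Q)' and 5 ∉ S, so 5 ∉ ((R ∩ (R △ Q)) △ Q)' ∪ S
5 ∈ (((R ∩ (R △ Q)) △ Q)' ∪ S)' since 5 ∉ (((R ∩ (R △ Q)) △ Q)' ∪ S)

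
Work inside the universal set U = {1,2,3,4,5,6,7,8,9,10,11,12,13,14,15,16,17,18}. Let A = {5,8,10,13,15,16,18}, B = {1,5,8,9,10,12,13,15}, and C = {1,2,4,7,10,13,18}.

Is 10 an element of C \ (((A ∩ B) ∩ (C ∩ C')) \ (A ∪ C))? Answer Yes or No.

Yes

10 ∈ A and 10 ∈ B, so 10 ∈ A ∩ B
10 ∈ C, so 10 ∉ C'
10 ∈ C and 10 ∉ C', so 10 ∉ C ∩ C'
10 ∈ (A ∩ B) and 10 ∉ (C ∩ C'), so 10 ∉ (A ∩ B) ∩ (C ∩ C')
10 ∈ A and 10 ∈ C, so 10 ∈ A ∪ C
10 ∉ ((A ∩ B) ∩ (C ∩ C')) and 10 ∈ (A ∪ C), so 10 ∉ ((A ∩ B) ∩ (C ∩ C')) \ (A ∪ C)
10 ∈ C and 10 ∉ (((A ∩ B) ∩ (C ∩ C')) \ (A ∪ C)), so 10 ∈ C \ (((A ∩ B) ∩ (C ∩ C')) \ (A ∪ C))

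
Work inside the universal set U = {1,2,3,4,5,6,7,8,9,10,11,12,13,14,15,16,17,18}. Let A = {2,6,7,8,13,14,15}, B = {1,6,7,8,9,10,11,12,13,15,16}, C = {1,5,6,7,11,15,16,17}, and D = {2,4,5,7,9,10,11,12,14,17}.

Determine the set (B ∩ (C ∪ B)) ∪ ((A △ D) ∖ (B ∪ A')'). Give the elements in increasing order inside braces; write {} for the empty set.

{1,4,5,6,7,8,9,10,11,12,13,15,16,17}

C ∪ B = {1,5,6,7,8,9,10,11,12,13,15,16,17}
B ∩ (C ∪ B) = {1,6,7,8,9,10,11,12,13,15,16}
A △ D = {4,5,6,8,9,10,11,12,13,15,17}
A' = {1,3,4,5,9,10,11,12,16,17,18}
B ∪ A' = {1,3,4,5,6,7,8,9,10,11,12,13,15,16,17,18}
(B ∪ A')' = {2,14}
(A △ D) ∖ (B ∪ A')' = {4,5,6,8,9,10,11,12,13,15,17}
(B ∩ (C ∪ B)) ∪ ((A △ D) ∖ (B ∪ A')') = {1,4,5,6,7,8,9,10,11,12,13,15,16,17}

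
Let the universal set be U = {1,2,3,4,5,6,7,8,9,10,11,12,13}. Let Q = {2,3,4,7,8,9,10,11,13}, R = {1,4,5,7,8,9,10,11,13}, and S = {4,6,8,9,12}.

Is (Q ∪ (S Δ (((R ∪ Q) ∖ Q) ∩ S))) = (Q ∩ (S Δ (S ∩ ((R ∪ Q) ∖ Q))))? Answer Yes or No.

No

R ∪ Q = {1,2,3,4,5,7,8,9,10,11,13}
(R ∪ Q) ∖ Q = {1,5}
((R ∪ Q) ∖ Q) ∩ S = {}
S Δ (((R ∪ Q) ∖ Q) ∩ S) = {4,6,8,9,12}
Q ∪ (S Δ (((R ∪ Q) ∖ Q) ∩ S)) = {2,3,4,6,7,8,9,10,11,12,13}
S ∩ ((R ∪ Q) ∖ Q) = {}
S Δ (S ∩ ((R ∪ Q) ∖ Q)) = {4,6,8,9,12}
Q ∩ (S Δ (S ∩ ((R ∪ Q) ∖ Q))) = {4,8,9}
2 ∈ Q ∪ (S Δ (((R ∪ Q) ∖ Q) ∩ S)) but 2 ∉ Q ∩ (S Δ (S ∩ ((R ∪ Q) ∖ Q))), so they differ.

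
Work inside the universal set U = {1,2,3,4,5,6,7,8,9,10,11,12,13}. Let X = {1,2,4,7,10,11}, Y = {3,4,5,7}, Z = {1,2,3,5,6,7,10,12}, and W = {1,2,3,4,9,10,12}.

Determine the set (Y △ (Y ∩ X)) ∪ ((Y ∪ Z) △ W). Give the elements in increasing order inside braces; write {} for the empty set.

Y ∩ X = {4,7}
Y △ (Y ∩ X) = {3,5}
Y ∪ Z = {1,2,3,4,5,6,7,10,12}
(Y ∪ Z) △ W = {5,6,7,9}
(Y △ (Y ∩ X)) ∪ ((Y ∪ Z) △ W) = {3,5,6,7,9}

{3,5,6,7,9}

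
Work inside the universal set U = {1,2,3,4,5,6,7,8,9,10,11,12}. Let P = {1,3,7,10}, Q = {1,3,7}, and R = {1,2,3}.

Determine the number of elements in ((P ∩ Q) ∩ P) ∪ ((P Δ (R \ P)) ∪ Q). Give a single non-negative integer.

5

P ∩ Q = {1,3,7}
(P ∩ Q) ∩ P = {1,3,7}
R \ P = {2}
P Δ (R \ P) = {1,2,3,7,10}
(P Δ (R \ P)) ∪ Q = {1,2,3,7,10}
((P ∩ Q) ∩ P) ∪ ((P Δ (R \ P)) ∪ Q) = {1,2,3,7,10}
|((P ∩ Q) ∩ P) ∪ ((P Δ (R \ P)) ∪ Q)| = 5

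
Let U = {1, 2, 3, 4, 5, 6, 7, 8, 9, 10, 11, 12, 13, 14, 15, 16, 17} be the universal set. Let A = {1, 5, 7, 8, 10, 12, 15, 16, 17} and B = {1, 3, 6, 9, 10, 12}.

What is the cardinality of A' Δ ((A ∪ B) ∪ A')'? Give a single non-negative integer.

A' = {2, 3, 4, 6, 9, 11, 13, 14}
A ∪ B = {1, 3, 5, 6, 7, 8, 9, 10, 12, 15, 16, 17}
(A ∪ B) ∪ A' = {1, 2, 3, 4, 5, 6, 7, 8, 9, 10, 11, 12, 13, 14, 15, 16, 17}
((A ∪ B) ∪ A')' = {}
A' Δ ((A ∪ B) ∪ A')' = {2, 3, 4, 6, 9, 11, 13, 14}
|A' Δ ((A ∪ B) ∪ A')'| = 8

8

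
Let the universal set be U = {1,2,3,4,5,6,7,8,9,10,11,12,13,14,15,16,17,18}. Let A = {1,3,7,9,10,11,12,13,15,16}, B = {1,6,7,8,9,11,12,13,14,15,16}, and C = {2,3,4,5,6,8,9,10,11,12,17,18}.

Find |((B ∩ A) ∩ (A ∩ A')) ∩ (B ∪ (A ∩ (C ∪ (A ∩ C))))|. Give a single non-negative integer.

B ∩ A = {1,7,9,11,12,13,15,16}
A' = {2,4,5,6,8,14,17,18}
A ∩ A' = {}
(B ∩ A) ∩ (A ∩ A') = {}
A ∩ C = {3,9,10,11,12}
C ∪ (A ∩ C) = {2,3,4,5,6,8,9,10,11,12,17,18}
A ∩ (C ∪ (A ∩ C)) = {3,9,10,11,12}
B ∪ (A ∩ (C ∪ (A ∩ C))) = {1,3,6,7,8,9,10,11,12,13,14,15,16}
((B ∩ A) ∩ (A ∩ A')) ∩ (B ∪ (A ∩ (C ∪ (A ∩ C)))) = {}
|((B ∩ A) ∩ (A ∩ A')) ∩ (B ∪ (A ∩ (C ∪ (A ∩ C))))| = 0

0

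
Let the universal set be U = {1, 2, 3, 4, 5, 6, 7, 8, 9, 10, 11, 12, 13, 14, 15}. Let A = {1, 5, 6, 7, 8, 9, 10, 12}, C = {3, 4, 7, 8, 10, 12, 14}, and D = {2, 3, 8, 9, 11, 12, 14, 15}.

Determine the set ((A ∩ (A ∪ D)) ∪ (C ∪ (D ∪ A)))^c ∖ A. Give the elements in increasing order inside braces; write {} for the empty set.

A ∪ D = {1, 2, 3, 5, 6, 7, 8, 9, 10, 11, 12, 14, 15}
A ∩ (A ∪ D) = {1, 5, 6, 7, 8, 9, 10, 12}
D ∪ A = {1, 2, 3, 5, 6, 7, 8, 9, 10, 11, 12, 14, 15}
C ∪ (D ∪ A) = {1, 2, 3, 4, 5, 6, 7, 8, 9, 10, 11, 12, 14, 15}
(A ∩ (A ∪ D)) ∪ (C ∪ (D ∪ A)) = {1, 2, 3, 4, 5, 6, 7, 8, 9, 10, 11, 12, 14, 15}
((A ∩ (A ∪ D)) ∪ (C ∪ (D ∪ A)))^c = {13}
((A ∩ (A ∪ D)) ∪ (C ∪ (D ∪ A)))^c ∖ A = {13}

{13}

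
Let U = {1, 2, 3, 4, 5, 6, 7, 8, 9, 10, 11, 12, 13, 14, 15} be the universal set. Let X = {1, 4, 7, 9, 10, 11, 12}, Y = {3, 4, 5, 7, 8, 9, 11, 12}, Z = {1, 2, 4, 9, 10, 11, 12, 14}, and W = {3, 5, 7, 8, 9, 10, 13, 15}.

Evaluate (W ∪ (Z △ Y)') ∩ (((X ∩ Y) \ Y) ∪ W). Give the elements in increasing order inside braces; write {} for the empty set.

{3, 5, 7, 8, 9, 10, 13, 15}

Z △ Y = {1, 2, 3, 5, 7, 8, 10, 14}
(Z △ Y)' = {4, 6, 9, 11, 12, 13, 15}
W ∪ (Z △ Y)' = {3, 4, 5, 6, 7, 8, 9, 10, 11, 12, 13, 15}
X ∩ Y = {4, 7, 9, 11, 12}
(X ∩ Y) \ Y = {}
((X ∩ Y) \ Y) ∪ W = {3, 5, 7, 8, 9, 10, 13, 15}
(W ∪ (Z △ Y)') ∩ (((X ∩ Y) \ Y) ∪ W) = {3, 5, 7, 8, 9, 10, 13, 15}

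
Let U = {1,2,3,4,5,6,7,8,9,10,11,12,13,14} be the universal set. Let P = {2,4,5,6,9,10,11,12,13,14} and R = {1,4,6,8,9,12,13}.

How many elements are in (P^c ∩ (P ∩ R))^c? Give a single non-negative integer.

P^c = {1,3,7,8}
P ∩ R = {4,6,9,12,13}
P^c ∩ (P ∩ R) = {}
(P^c ∩ (P ∩ R))^c = {1,2,3,4,5,6,7,8,9,10,11,12,13,14}
|(P^c ∩ (P ∩ R))^c| = 14

14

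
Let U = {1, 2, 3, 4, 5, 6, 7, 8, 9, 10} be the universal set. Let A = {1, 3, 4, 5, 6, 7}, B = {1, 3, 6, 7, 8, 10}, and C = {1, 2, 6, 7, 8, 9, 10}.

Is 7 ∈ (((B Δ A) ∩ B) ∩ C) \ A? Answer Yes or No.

No

7 ∈ B and 7 ∈ A, so 7 ∉ B Δ A
7 ∉ (B Δ A) and 7 ∈ B, so 7 ∉ (B Δ A) ∩ B
7 ∉ ((B Δ A) ∩ B) and 7 ∈ C, so 7 ∉ ((B Δ A) ∩ B) ∩ C
7 ∉ (((B Δ A) ∩ B) ∩ C) and 7 ∈ A, so 7 ∉ (((B Δ A) ∩ B) ∩ C) \ A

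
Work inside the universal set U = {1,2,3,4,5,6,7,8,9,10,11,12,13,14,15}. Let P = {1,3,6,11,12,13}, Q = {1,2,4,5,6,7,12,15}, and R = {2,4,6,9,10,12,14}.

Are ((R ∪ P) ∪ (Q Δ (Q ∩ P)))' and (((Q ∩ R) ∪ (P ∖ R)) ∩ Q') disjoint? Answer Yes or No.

Yes

R ∪ P = {1,2,3,4,6,9,10,11,12,13,14}
Q ∩ P = {1,6,12}
Q Δ (Q ∩ P) = {2,4,5,7,15}
(R ∪ P) ∪ (Q Δ (Q ∩ P)) = {1,2,3,4,5,6,7,9,10,11,12,13,14,15}
((R ∪ P) ∪ (Q Δ (Q ∩ P)))' = {8}
Q ∩ R = {2,4,6,12}
P ∖ R = {1,3,11,13}
(Q ∩ R) ∪ (P ∖ R) = {1,2,3,4,6,11,12,13}
Q' = {3,8,9,10,11,13,14}
((Q ∩ R) ∪ (P ∖ R)) ∩ Q' = {3,11,13}
{8} and {3,11,13} share no elements.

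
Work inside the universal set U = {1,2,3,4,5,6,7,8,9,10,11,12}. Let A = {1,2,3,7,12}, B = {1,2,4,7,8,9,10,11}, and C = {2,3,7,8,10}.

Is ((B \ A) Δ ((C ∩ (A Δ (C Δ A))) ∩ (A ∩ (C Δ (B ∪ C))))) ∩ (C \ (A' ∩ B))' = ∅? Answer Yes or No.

B \ A = {4,8,9,10,11}
C Δ A = {1,8,10,12}
A Δ (C Δ A) = {2,3,7,8,10}
C ∩ (A Δ (C Δ A)) = {2,3,7,8,10}
B ∪ C = {1,2,3,4,7,8,9,10,11}
C Δ (B ∪ C) = {1,4,9,11}
A ∩ (C Δ (B ∪ C)) = {1}
(C ∩ (A Δ (C Δ A))) ∩ (A ∩ (C Δ (B ∪ C))) = {}
(B \ A) Δ ((C ∩ (A Δ (C Δ A))) ∩ (A ∩ (C Δ (B ∪ C)))) = {4,8,9,10,11}
A' = {4,5,6,8,9,10,11}
A' ∩ B = {4,8,9,10,11}
C \ (A' ∩ B) = {2,3,7}
(C \ (A' ∩ B))' = {1,4,5,6,8,9,10,11,12}
4 lies in both, so they are not disjoint.

No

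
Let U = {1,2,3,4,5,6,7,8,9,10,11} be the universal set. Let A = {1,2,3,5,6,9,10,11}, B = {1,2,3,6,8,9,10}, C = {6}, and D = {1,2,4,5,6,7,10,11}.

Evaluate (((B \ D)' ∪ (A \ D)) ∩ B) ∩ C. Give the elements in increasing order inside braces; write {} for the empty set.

{6}

B \ D = {3,8,9}
(B \ D)' = {1,2,4,5,6,7,10,11}
A \ D = {3,9}
(B \ D)' ∪ (A \ D) = {1,2,3,4,5,6,7,9,10,11}
((B \ D)' ∪ (A \ D)) ∩ B = {1,2,3,6,9,10}
(((B \ D)' ∪ (A \ D)) ∩ B) ∩ C = {6}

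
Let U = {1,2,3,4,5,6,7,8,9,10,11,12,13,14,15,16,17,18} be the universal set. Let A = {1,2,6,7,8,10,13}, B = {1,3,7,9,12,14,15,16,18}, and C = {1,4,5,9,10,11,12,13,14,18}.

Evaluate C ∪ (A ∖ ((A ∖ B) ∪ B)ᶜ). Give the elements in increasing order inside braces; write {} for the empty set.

A ∖ B = {2,6,8,10,13}
(A ∖ B) ∪ B = {1,2,3,6,7,8,9,10,12,13,14,15,16,18}
((A ∖ B) ∪ B)ᶜ = {4,5,11,17}
A ∖ ((A ∖ B) ∪ B)ᶜ = {1,2,6,7,8,10,13}
C ∪ (A ∖ ((A ∖ B) ∪ B)ᶜ) = {1,2,4,5,6,7,8,9,10,11,12,13,14,18}

{1,2,4,5,6,7,8,9,10,11,12,13,14,18}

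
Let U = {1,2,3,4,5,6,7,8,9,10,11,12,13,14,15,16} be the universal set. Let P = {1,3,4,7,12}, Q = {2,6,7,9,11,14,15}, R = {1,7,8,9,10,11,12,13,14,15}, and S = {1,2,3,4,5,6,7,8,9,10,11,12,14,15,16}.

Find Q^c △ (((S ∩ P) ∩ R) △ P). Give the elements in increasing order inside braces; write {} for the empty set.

Q^c = {1,3,4,5,8,10,12,13,16}
S ∩ P = {1,3,4,7,12}
(S ∩ P) ∩ R = {1,7,12}
((S ∩ P) ∩ R) △ P = {3,4}
Q^c △ (((S ∩ P) ∩ R) △ P) = {1,5,8,10,12,13,16}

{1,5,8,10,12,13,16}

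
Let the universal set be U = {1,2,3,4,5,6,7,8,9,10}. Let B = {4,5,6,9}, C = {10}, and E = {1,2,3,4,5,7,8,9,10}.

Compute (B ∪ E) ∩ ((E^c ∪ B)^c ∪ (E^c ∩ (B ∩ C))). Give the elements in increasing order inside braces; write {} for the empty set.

B ∪ E = {1,2,3,4,5,6,7,8,9,10}
E^c = {6}
E^c ∪ B = {4,5,6,9}
(E^c ∪ B)^c = {1,2,3,7,8,10}
B ∩ C = {}
E^c ∩ (B ∩ C) = {}
(E^c ∪ B)^c ∪ (E^c ∩ (B ∩ C)) = {1,2,3,7,8,10}
(B ∪ E) ∩ ((E^c ∪ B)^c ∪ (E^c ∩ (B ∩ C))) = {1,2,3,7,8,10}

{1,2,3,7,8,10}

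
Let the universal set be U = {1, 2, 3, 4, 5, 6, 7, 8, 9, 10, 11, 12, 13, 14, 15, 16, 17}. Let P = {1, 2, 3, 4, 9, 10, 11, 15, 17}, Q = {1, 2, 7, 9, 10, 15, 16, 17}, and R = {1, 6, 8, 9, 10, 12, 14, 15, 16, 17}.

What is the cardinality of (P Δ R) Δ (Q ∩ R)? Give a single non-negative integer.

13

P Δ R = {2, 3, 4, 6, 8, 11, 12, 14, 16}
Q ∩ R = {1, 9, 10, 15, 16, 17}
(P Δ R) Δ (Q ∩ R) = {1, 2, 3, 4, 6, 8, 9, 10, 11, 12, 14, 15, 17}
|(P Δ R) Δ (Q ∩ R)| = 13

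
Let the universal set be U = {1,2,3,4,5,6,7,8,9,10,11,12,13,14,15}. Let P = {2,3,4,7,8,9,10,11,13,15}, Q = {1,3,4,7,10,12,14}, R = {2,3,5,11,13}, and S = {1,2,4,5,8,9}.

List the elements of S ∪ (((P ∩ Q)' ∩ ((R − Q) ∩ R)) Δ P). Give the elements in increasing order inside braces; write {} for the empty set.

P ∩ Q = {3,4,7,10}
(P ∩ Q)' = {1,2,5,6,8,9,11,12,13,14,15}
R − Q = {2,5,11,13}
(R − Q) ∩ R = {2,5,11,13}
(P ∩ Q)' ∩ ((R − Q) ∩ R) = {2,5,11,13}
((P ∩ Q)' ∩ ((R − Q) ∩ R)) Δ P = {3,4,5,7,8,9,10,15}
S ∪ (((P ∩ Q)' ∩ ((R − Q) ∩ R)) Δ P) = {1,2,3,4,5,7,8,9,10,15}

{1,2,3,4,5,7,8,9,10,15}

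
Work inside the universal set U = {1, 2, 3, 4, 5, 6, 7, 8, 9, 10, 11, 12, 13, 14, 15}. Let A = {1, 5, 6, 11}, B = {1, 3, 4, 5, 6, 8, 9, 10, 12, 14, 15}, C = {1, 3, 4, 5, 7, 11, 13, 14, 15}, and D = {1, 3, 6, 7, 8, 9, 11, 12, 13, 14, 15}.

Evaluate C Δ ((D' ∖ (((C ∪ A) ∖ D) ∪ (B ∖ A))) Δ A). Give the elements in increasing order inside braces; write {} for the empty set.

{2, 3, 4, 6, 7, 13, 14, 15}

D' = {2, 4, 5, 10}
C ∪ A = {1, 3, 4, 5, 6, 7, 11, 13, 14, 15}
(C ∪ A) ∖ D = {4, 5}
B ∖ A = {3, 4, 8, 9, 10, 12, 14, 15}
((C ∪ A) ∖ D) ∪ (B ∖ A) = {3, 4, 5, 8, 9, 10, 12, 14, 15}
D' ∖ (((C ∪ A) ∖ D) ∪ (B ∖ A)) = {2}
(D' ∖ (((C ∪ A) ∖ D) ∪ (B ∖ A))) Δ A = {1, 2, 5, 6, 11}
C Δ ((D' ∖ (((C ∪ A) ∖ D) ∪ (B ∖ A))) Δ A) = {2, 3, 4, 6, 7, 13, 14, 15}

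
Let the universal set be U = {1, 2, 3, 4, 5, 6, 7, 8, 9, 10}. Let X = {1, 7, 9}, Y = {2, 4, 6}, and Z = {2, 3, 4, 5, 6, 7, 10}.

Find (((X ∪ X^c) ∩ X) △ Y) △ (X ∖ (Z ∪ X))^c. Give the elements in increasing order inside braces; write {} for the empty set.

{3, 5, 8, 10}

X^c = {2, 3, 4, 5, 6, 8, 10}
X ∪ X^c = {1, 2, 3, 4, 5, 6, 7, 8, 9, 10}
(X ∪ X^c) ∩ X = {1, 7, 9}
((X ∪ X^c) ∩ X) △ Y = {1, 2, 4, 6, 7, 9}
Z ∪ X = {1, 2, 3, 4, 5, 6, 7, 9, 10}
X ∖ (Z ∪ X) = {}
(X ∖ (Z ∪ X))^c = {1, 2, 3, 4, 5, 6, 7, 8, 9, 10}
(((X ∪ X^c) ∩ X) △ Y) △ (X ∖ (Z ∪ X))^c = {3, 5, 8, 10}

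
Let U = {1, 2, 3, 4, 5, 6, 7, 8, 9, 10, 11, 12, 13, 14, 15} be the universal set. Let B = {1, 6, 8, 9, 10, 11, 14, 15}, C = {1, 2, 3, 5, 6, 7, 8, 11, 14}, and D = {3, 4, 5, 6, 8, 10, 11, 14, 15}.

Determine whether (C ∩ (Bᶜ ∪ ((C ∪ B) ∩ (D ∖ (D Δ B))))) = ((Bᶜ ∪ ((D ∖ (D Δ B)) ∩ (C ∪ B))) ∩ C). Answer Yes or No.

Yes

Bᶜ = {2, 3, 4, 5, 7, 12, 13}
C ∪ B = {1, 2, 3, 5, 6, 7, 8, 9, 10, 11, 14, 15}
D Δ B = {1, 3, 4, 5, 9}
D ∖ (D Δ B) = {6, 8, 10, 11, 14, 15}
(C ∪ B) ∩ (D ∖ (D Δ B)) = {6, 8, 10, 11, 14, 15}
Bᶜ ∪ ((C ∪ B) ∩ (D ∖ (D Δ B))) = {2, 3, 4, 5, 6, 7, 8, 10, 11, 12, 13, 14, 15}
C ∩ (Bᶜ ∪ ((C ∪ B) ∩ (D ∖ (D Δ B)))) = {2, 3, 5, 6, 7, 8, 11, 14}
(D ∖ (D Δ B)) ∩ (C ∪ B) = {6, 8, 10, 11, 14, 15}
Bᶜ ∪ ((D ∖ (D Δ B)) ∩ (C ∪ B)) = {2, 3, 4, 5, 6, 7, 8, 10, 11, 12, 13, 14, 15}
(Bᶜ ∪ ((D ∖ (D Δ B)) ∩ (C ∪ B))) ∩ C = {2, 3, 5, 6, 7, 8, 11, 14}
Both equal {2, 3, 5, 6, 7, 8, 11, 14}, so C ∩ (Bᶜ ∪ ((C ∪ B) ∩ (D ∖ (D Δ B)))) = (Bᶜ ∪ ((D ∖ (D Δ B)) ∩ (C ∪ B))) ∩ C.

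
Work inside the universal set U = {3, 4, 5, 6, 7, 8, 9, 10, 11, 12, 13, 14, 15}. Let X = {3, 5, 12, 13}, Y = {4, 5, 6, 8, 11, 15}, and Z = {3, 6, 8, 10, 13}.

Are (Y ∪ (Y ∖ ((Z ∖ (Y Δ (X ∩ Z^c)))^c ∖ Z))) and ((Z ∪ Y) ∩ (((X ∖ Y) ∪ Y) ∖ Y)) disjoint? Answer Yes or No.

Z^c = {4, 5, 7, 9, 11, 12, 14, 15}
X ∩ Z^c = {5, 12}
Y Δ (X ∩ Z^c) = {4, 6, 8, 11, 12, 15}
Z ∖ (Y Δ (X ∩ Z^c)) = {3, 10, 13}
(Z ∖ (Y Δ (X ∩ Z^c)))^c = {4, 5, 6, 7, 8, 9, 11, 12, 14, 15}
(Z ∖ (Y Δ (X ∩ Z^c)))^c ∖ Z = {4, 5, 7, 9, 11, 12, 14, 15}
Y ∖ ((Z ∖ (Y Δ (X ∩ Z^c)))^c ∖ Z) = {6, 8}
Y ∪ (Y ∖ ((Z ∖ (Y Δ (X ∩ Z^c)))^c ∖ Z)) = {4, 5, 6, 8, 11, 15}
Z ∪ Y = {3, 4, 5, 6, 8, 10, 11, 13, 15}
X ∖ Y = {3, 12, 13}
(X ∖ Y) ∪ Y = {3, 4, 5, 6, 8, 11, 12, 13, 15}
((X ∖ Y) ∪ Y) ∖ Y = {3, 12, 13}
(Z ∪ Y) ∩ (((X ∖ Y) ∪ Y) ∖ Y) = {3, 13}
{4, 5, 6, 8, 11, 15} and {3, 13} share no elements.

Yes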